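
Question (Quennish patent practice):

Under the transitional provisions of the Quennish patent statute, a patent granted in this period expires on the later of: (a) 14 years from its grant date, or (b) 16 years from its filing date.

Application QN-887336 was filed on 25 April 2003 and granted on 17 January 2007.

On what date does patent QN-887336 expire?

January 17, 2021

(a) grant + 14 years → 17 January 2021.
(b) filing + 16 years → 25 April 2019.
Later of the two: 17 January 2021.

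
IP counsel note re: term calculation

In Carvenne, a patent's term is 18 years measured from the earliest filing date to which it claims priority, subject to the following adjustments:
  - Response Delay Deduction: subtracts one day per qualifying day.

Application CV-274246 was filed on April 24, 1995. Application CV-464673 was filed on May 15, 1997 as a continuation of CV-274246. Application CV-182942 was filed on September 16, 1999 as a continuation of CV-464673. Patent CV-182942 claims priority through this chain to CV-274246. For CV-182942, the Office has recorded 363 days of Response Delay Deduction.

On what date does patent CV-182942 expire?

2012-04-26

Earliest priority filing: 24 April 1995.
Base term: 24 April 1995 + 18 years → 24 April 2013.
Response Delay Deduction: −363 days → 26 April 2012.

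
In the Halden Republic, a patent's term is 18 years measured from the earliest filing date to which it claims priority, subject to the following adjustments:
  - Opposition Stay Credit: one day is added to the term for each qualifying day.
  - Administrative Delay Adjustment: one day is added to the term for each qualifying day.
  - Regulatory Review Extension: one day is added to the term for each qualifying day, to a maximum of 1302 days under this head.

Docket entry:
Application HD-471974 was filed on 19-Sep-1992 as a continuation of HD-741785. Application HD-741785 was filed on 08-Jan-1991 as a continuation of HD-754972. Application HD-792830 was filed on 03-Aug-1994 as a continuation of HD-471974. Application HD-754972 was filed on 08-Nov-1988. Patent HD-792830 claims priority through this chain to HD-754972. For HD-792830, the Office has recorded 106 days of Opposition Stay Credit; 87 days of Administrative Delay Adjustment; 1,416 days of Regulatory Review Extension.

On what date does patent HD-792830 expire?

Earliest priority filing: 8 November 1988.
Base term: 8 November 1988 + 18 years → 8 November 2006.
Opposition Stay Credit: +106 days → 22 February 2007.
Administrative Delay Adjustment: +87 days → 20 May 2007.
Regulatory Review Extension: 1416 days claimed exceeds the 1302-day cap, so +1302 days → 12 December 2010.

December 12, 2010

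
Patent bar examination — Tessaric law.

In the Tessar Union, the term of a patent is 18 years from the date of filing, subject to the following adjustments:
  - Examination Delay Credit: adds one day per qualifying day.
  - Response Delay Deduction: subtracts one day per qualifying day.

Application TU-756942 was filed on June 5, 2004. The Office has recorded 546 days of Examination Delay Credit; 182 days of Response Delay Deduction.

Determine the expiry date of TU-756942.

2023-06-04

Base term: filing date + 18 years → 5 June 2022.
Examination Delay Credit: +546 days → 3 December 2023.
Response Delay Deduction: −182 days → 4 June 2023.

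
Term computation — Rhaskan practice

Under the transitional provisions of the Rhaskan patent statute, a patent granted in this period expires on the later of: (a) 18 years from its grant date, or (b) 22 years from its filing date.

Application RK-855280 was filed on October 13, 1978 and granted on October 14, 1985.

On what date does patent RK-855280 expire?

(a) grant + 18 years → 14 October 2003.
(b) filing + 22 years → 13 October 2000.
Later of the two: 14 October 2003.

2003-10-14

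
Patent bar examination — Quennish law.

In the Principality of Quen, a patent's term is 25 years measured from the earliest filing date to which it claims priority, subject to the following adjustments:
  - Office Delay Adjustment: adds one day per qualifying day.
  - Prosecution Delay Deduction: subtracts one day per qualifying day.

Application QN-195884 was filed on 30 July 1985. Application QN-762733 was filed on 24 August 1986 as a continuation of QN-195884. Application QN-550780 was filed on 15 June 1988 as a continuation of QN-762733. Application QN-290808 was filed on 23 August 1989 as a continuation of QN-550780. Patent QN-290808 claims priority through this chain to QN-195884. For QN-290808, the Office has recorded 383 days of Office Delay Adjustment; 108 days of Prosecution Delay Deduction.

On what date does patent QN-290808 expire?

May 1, 2011

Earliest priority filing: 30 July 1985.
Base term: 30 July 1985 + 25 years → 30 July 2010.
Office Delay Adjustment: +383 days → 17 August 2011.
Prosecution Delay Deduction: −108 days → 1 May 2011.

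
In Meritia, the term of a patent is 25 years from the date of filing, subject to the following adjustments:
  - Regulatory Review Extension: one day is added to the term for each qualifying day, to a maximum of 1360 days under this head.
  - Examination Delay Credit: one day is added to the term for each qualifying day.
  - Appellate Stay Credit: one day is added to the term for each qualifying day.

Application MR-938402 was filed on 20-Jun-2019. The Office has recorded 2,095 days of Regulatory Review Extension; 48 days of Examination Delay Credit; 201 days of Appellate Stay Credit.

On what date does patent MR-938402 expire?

November 15, 2048

Base term: filing date + 25 years → 20 June 2044.
Regulatory Review Extension: 2095 days claimed exceeds the 1360-day cap, so +1360 days → 11 March 2048.
Examination Delay Credit: +48 days → 28 April 2048.
Appellate Stay Credit: +201 days → 15 November 2048.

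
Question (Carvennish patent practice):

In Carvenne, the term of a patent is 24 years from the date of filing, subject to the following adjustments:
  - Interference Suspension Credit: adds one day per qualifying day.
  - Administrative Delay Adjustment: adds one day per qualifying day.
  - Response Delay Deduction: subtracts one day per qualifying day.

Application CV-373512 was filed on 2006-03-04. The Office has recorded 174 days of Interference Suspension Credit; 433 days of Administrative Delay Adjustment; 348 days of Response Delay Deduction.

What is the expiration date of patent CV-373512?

Base term: filing date + 24 years → 4 March 2030.
Interference Suspension Credit: +174 days → 25 August 2030.
Administrative Delay Adjustment: +433 days → 1 November 2031.
Response Delay Deduction: −348 days → 18 November 2030.

2030-11-18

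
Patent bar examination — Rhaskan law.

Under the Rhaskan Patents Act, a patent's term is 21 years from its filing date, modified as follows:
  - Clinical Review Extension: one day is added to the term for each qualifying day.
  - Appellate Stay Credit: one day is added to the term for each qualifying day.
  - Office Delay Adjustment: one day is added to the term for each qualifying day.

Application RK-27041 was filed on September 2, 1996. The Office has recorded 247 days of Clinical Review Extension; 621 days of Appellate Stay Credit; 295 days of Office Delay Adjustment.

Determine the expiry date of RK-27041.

2020-11-08

Base term: filing date + 21 years → 2 September 2017.
Clinical Review Extension: +247 days → 7 May 2018.
Appellate Stay Credit: +621 days → 18 January 2020.
Office Delay Adjustment: +295 days → 8 November 2020.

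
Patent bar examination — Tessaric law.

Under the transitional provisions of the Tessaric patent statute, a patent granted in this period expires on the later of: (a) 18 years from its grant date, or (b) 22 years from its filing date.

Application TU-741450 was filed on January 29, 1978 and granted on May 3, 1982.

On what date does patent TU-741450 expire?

(a) grant + 18 years → 3 May 2000.
(b) filing + 22 years → 29 January 2000.
Later of the two: 3 May 2000.

2000-05-03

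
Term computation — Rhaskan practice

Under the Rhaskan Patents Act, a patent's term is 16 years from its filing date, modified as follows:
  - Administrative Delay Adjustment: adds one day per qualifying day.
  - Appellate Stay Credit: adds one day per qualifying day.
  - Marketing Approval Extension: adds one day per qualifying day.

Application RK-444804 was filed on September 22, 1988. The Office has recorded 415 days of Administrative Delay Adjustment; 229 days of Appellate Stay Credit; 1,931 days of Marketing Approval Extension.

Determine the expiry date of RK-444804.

Base term: filing date + 16 years → 22 September 2004.
Administrative Delay Adjustment: +415 days → 11 November 2005.
Appellate Stay Credit: +229 days → 28 June 2006.
Marketing Approval Extension: +1931 days → 11 October 2011.

October 11, 2011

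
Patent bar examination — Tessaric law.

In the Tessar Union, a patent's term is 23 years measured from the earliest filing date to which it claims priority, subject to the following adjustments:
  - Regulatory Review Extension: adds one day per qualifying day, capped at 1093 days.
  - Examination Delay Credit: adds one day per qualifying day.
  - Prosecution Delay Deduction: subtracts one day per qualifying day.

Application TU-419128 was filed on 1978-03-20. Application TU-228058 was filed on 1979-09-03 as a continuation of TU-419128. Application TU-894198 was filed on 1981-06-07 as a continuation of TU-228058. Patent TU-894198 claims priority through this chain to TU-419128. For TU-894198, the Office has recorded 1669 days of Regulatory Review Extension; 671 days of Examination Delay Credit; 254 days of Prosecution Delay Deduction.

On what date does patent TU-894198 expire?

2005-05-08

Earliest priority filing: 20 March 1978.
Base term: 20 March 1978 + 23 years → 20 March 2001.
Regulatory Review Extension: 1669 days claimed exceeds the 1093-day cap, so +1093 days → 17 March 2004.
Examination Delay Credit: +671 days → 17 January 2006.
Prosecution Delay Deduction: −254 days → 8 May 2005.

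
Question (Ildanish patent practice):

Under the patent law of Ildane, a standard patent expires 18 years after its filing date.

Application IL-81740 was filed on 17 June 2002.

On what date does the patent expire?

June 17, 2020

Filing date + 18 years → 17 June 2020.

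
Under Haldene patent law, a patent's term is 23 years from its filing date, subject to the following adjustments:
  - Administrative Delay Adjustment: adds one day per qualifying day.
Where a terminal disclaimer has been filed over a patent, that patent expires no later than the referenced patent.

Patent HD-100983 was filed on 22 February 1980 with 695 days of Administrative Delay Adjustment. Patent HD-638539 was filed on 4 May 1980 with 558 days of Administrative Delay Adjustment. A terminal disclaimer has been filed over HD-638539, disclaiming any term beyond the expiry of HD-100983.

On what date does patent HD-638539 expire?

Natural term of HD-638539:
  Base: filing + 23 years → 4 May 2003.
  Administrative Delay Adjustment: +558 days → 12 November 2004.
Expiry of referenced patent HD-100983:
  Base: filing + 23 years → 22 February 2003.
  Administrative Delay Adjustment: +695 days → 17 January 2005.
Terminal disclaimer: HD-638539 expires on the earlier of 12 November 2004 and 17 January 2005.

2004-11-12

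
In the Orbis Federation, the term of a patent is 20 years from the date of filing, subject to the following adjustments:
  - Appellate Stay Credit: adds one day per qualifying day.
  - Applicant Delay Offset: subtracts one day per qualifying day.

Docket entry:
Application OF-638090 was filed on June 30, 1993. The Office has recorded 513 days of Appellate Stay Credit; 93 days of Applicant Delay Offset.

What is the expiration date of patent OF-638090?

Base term: filing date + 20 years → 30 June 2013.
Appellate Stay Credit: +513 days → 25 November 2014.
Applicant Delay Offset: −93 days → 24 August 2014.

2014-08-24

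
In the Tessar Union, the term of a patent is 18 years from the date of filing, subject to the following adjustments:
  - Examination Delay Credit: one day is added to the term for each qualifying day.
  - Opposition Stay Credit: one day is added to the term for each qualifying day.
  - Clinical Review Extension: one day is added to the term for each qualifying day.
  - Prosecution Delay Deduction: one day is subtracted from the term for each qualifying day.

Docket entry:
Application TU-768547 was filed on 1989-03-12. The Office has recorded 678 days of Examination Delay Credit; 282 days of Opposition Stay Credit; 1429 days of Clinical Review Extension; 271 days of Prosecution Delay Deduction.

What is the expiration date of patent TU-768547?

December 28, 2012

Base term: filing date + 18 years → 12 March 2007.
Examination Delay Credit: +678 days → 18 January 2009.
Opposition Stay Credit: +282 days → 27 October 2009.
Clinical Review Extension: +1429 days → 25 September 2013.
Prosecution Delay Deduction: −271 days → 28 December 2012.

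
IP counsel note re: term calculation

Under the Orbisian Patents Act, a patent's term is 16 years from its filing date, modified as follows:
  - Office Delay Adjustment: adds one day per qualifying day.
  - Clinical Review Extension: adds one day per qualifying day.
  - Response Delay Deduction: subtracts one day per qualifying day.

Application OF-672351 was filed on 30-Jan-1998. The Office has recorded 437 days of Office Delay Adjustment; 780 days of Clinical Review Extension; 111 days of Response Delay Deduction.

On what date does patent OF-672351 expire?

2017-02-09

Base term: filing date + 16 years → 30 January 2014.
Office Delay Adjustment: +437 days → 12 April 2015.
Clinical Review Extension: +780 days → 31 May 2017.
Response Delay Deduction: −111 days → 9 February 2017.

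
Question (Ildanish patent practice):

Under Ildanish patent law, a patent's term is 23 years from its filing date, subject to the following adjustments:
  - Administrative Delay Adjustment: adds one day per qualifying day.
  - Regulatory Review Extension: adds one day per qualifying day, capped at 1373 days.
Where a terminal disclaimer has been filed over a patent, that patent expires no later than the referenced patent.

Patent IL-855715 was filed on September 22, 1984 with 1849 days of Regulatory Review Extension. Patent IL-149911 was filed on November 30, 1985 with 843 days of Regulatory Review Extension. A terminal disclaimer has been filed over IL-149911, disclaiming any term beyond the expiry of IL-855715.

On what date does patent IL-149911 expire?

Natural term of IL-149911:
  Base: filing + 23 years → 30 November 2008.
  Regulatory Review Extension: 843 days (within the 1373-day cap) → +843 days → 23 March 2011.
Expiry of referenced patent IL-855715:
  Base: filing + 23 years → 22 September 2007.
  Regulatory Review Extension: 1849 days claimed exceeds the 1373-day cap, so +1373 days → 26 June 2011.
Terminal disclaimer: IL-149911 expires on the earlier of 23 March 2011 and 26 June 2011.

2011-03-23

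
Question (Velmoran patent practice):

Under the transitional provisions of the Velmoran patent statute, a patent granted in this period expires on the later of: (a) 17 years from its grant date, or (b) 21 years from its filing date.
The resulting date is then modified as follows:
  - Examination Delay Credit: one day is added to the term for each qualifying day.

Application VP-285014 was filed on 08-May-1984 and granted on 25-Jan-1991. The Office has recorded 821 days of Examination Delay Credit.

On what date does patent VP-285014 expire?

2010-04-25

(a) grant + 17 years → 25 January 2008.
(b) filing + 21 years → 8 May 2005.
Later of the two: 25 January 2008.
Examination Delay Credit: +821 days → 25 April 2010.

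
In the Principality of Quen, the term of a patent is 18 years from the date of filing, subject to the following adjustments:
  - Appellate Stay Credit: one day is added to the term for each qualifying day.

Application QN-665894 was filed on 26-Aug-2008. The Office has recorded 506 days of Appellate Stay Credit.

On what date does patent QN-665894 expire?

2028-01-14

Base term: filing date + 18 years → 26 August 2026.
Appellate Stay Credit: +506 days → 14 January 2028.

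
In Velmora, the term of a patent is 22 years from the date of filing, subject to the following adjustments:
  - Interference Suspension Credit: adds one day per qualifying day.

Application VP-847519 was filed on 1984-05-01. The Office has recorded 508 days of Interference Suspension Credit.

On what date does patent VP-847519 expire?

Base term: filing date + 22 years → 1 May 2006.
Interference Suspension Credit: +508 days → 21 September 2007.

September 21, 2007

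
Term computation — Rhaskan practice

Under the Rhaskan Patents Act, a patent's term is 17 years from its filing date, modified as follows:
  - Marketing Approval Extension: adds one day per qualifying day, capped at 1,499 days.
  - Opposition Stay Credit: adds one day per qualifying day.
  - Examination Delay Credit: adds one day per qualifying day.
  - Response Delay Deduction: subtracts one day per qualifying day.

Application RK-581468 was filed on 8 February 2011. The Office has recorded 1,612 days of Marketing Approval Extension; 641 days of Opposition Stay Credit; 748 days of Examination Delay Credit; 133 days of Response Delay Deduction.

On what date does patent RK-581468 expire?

Base term: filing date + 17 years → 8 February 2028.
Marketing Approval Extension: 1612 days claimed exceeds the 1499-day cap, so +1499 days → 17 March 2032.
Opposition Stay Credit: +641 days → 18 December 2033.
Examination Delay Credit: +748 days → 5 January 2036.
Response Delay Deduction: −133 days → 25 August 2035.

August 25, 2035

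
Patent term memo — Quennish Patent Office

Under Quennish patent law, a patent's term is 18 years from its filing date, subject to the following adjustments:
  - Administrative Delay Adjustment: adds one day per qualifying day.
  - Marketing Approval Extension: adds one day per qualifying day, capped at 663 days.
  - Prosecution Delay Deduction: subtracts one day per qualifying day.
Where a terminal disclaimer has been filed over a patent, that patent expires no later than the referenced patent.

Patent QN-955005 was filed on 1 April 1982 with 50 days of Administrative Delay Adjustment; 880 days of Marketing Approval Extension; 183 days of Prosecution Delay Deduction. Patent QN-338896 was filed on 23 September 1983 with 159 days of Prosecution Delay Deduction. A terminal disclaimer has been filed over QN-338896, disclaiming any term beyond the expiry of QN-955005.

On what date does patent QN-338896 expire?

Natural term of QN-338896:
  Base: filing + 18 years → 23 September 2001.
  Prosecution Delay Deduction: −159 days → 17 April 2001.
Expiry of referenced patent QN-955005:
  Base: filing + 18 years → 1 April 2000.
  Administrative Delay Adjustment: +50 days → 21 May 2000.
  Marketing Approval Extension: 880 days claimed exceeds the 663-day cap, so +663 days → 15 March 2002.
  Prosecution Delay Deduction: −183 days → 13 September 2001.
Terminal disclaimer: QN-338896 expires on the earlier of 17 April 2001 and 13 September 2001.

April 17, 2001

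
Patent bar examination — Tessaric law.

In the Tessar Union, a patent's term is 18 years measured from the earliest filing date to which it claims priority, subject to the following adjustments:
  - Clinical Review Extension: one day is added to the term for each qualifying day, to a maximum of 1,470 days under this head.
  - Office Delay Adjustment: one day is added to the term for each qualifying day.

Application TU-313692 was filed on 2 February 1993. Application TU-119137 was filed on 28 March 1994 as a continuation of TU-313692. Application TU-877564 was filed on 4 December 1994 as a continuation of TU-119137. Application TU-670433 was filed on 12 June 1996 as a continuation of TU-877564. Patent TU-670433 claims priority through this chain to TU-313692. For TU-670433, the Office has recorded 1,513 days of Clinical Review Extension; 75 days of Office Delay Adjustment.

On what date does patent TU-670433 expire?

Earliest priority filing: 2 February 1993.
Base term: 2 February 1993 + 18 years → 2 February 2011.
Clinical Review Extension: 1513 days claimed exceeds the 1470-day cap, so +1470 days → 11 February 2015.
Office Delay Adjustment: +75 days → 27 April 2015.

2015-04-27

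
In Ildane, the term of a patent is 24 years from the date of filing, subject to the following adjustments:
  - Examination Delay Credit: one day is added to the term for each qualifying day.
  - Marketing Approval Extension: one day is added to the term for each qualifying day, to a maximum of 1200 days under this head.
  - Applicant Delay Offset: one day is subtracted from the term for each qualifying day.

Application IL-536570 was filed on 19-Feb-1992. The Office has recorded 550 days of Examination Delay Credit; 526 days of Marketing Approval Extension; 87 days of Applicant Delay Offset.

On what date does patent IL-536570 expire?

Base term: filing date + 24 years → 19 February 2016.
Examination Delay Credit: +550 days → 22 August 2017.
Marketing Approval Extension: 526 days (within the 1200-day cap) → +526 days → 30 January 2019.
Applicant Delay Offset: −87 days → 4 November 2018.

2018-11-04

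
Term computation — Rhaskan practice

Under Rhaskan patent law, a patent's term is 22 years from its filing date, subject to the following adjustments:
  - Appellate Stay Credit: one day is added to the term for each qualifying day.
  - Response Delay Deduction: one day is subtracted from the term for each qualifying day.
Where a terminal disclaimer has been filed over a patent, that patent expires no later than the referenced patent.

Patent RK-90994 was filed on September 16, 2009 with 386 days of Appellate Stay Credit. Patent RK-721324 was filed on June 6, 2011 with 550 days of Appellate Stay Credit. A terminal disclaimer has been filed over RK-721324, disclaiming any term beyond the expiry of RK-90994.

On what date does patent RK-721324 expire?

Natural term of RK-721324:
  Base: filing + 22 years → 6 June 2033.
  Appellate Stay Credit: +550 days → 8 December 2034.
Expiry of referenced patent RK-90994:
  Base: filing + 22 years → 16 September 2031.
  Appellate Stay Credit: +386 days → 6 October 2032.
Terminal disclaimer: RK-721324 expires on the earlier of 8 December 2034 and 6 October 2032.

2032-10-06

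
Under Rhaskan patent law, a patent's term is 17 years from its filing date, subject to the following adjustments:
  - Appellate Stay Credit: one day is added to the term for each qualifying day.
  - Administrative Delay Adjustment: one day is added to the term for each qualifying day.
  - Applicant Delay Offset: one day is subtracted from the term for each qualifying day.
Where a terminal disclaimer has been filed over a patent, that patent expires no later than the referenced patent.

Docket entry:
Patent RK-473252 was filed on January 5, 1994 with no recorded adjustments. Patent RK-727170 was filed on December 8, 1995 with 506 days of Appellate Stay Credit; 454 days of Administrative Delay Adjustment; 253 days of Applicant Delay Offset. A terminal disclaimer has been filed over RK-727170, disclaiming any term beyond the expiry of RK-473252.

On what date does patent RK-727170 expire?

January 5, 2011

Natural term of RK-727170:
  Base: filing + 17 years → 8 December 2012.
  Appellate Stay Credit: +506 days → 28 April 2014.
  Administrative Delay Adjustment: +454 days → 26 July 2015.
  Applicant Delay Offset: −253 days → 15 November 2014.
Expiry of referenced patent RK-473252:
  Base: filing + 17 years → 5 January 2011.
Terminal disclaimer: RK-727170 expires on the earlier of 15 November 2014 and 5 January 2011.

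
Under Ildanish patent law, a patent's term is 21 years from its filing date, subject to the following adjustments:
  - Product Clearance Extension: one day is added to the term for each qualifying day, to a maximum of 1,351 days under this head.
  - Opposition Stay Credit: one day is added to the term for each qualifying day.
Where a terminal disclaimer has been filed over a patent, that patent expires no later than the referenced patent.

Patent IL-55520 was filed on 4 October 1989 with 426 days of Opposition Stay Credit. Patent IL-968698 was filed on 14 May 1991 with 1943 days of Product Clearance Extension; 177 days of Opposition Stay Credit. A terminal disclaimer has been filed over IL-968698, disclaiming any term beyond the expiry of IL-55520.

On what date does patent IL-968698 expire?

Natural term of IL-968698:
  Base: filing + 21 years → 14 May 2012.
  Product Clearance Extension: 1943 days claimed exceeds the 1351-day cap, so +1351 days → 25 January 2016.
  Opposition Stay Credit: +177 days → 20 July 2016.
Expiry of referenced patent IL-55520:
  Base: filing + 21 years → 4 October 2010.
  Opposition Stay Credit: +426 days → 4 December 2011.
Terminal disclaimer: IL-968698 expires on the earlier of 20 July 2016 and 4 December 2011.

2011-12-04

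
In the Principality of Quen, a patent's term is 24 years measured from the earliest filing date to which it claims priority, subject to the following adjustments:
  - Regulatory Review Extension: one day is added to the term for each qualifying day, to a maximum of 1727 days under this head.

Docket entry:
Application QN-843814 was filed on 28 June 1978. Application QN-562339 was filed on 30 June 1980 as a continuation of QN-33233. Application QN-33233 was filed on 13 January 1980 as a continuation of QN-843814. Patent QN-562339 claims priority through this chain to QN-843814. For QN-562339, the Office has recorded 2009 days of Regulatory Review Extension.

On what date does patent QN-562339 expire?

Earliest priority filing: 28 June 1978.
Base term: 28 June 1978 + 24 years → 28 June 2002.
Regulatory Review Extension: 2009 days claimed exceeds the 1727-day cap, so +1727 days → 21 March 2007.

2007-03-21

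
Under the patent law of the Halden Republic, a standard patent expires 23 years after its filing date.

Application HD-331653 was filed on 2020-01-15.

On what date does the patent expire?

Filing date + 23 years → 15 January 2043.

2043-01-15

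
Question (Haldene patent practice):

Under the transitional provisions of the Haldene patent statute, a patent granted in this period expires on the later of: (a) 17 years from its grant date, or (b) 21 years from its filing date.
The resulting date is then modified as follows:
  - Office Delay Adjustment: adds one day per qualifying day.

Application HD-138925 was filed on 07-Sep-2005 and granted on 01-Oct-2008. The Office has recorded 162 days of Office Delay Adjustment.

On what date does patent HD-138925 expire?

February 16, 2027

(a) grant + 17 years → 1 October 2025.
(b) filing + 21 years → 7 September 2026.
Later of the two: 7 September 2026.
Office Delay Adjustment: +162 days → 16 February 2027.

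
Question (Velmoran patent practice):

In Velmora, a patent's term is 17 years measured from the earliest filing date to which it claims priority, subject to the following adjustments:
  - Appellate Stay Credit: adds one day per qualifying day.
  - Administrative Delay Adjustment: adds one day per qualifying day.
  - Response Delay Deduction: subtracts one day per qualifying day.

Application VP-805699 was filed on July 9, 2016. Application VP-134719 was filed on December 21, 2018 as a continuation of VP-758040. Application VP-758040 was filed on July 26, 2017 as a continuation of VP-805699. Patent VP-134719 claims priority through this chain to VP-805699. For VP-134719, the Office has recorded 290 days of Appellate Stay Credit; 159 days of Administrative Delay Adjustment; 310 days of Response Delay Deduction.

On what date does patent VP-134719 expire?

Earliest priority filing: 9 July 2016.
Base term: 9 July 2016 + 17 years → 9 July 2033.
Appellate Stay Credit: +290 days → 25 April 2034.
Administrative Delay Adjustment: +159 days → 1 October 2034.
Response Delay Deduction: −310 days → 25 November 2033.

2033-11-25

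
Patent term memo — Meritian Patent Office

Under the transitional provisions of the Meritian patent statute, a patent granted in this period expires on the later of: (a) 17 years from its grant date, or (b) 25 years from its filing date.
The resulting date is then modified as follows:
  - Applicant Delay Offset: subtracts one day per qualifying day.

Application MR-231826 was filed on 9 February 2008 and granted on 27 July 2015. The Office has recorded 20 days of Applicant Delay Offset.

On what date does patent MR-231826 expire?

2033-01-20

(a) grant + 17 years → 27 July 2032.
(b) filing + 25 years → 9 February 2033.
Later of the two: 9 February 2033.
Applicant Delay Offset: −20 days → 20 January 2033.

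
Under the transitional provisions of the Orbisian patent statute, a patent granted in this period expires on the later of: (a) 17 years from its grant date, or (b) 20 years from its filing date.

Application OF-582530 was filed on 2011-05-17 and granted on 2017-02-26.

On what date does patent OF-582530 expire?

(a) grant + 17 years → 26 February 2034.
(b) filing + 20 years → 17 May 2031.
Later of the two: 26 February 2034.

February 26, 2034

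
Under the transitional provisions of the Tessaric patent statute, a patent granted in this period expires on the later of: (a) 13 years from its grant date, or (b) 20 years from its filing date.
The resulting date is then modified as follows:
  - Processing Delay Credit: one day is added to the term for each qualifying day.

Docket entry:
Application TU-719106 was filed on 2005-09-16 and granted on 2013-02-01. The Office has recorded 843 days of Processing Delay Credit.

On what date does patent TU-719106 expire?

(a) grant + 13 years → 1 February 2026.
(b) filing + 20 years → 16 September 2025.
Later of the two: 1 February 2026.
Processing Delay Credit: +843 days → 24 May 2028.

2028-05-24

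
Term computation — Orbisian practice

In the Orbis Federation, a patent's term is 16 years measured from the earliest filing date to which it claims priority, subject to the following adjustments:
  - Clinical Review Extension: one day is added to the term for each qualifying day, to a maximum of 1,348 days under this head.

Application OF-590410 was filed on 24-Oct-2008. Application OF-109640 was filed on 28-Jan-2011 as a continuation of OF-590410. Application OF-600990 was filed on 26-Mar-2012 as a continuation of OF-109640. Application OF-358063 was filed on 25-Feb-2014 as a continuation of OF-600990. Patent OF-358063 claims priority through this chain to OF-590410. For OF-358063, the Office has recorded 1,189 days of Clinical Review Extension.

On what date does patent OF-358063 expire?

January 26, 2028

Earliest priority filing: 24 October 2008.
Base term: 24 October 2008 + 16 years → 24 October 2024.
Clinical Review Extension: 1189 days (within the 1348-day cap) → +1189 days → 26 January 2028.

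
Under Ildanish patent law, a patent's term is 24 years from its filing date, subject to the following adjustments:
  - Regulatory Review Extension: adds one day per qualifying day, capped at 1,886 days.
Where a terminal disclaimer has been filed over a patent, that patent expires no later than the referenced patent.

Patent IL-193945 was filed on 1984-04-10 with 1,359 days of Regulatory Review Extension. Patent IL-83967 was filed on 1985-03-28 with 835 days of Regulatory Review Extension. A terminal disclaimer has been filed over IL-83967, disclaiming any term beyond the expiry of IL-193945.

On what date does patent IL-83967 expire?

Natural term of IL-83967:
  Base: filing + 24 years → 28 March 2009.
  Regulatory Review Extension: 835 days (within the 1886-day cap) → +835 days → 11 July 2011.
Expiry of referenced patent IL-193945:
  Base: filing + 24 years → 10 April 2008.
  Regulatory Review Extension: 1359 days (within the 1886-day cap) → +1359 days → 30 December 2011.
Terminal disclaimer: IL-83967 expires on the earlier of 11 July 2011 and 30 December 2011.

July 11, 2011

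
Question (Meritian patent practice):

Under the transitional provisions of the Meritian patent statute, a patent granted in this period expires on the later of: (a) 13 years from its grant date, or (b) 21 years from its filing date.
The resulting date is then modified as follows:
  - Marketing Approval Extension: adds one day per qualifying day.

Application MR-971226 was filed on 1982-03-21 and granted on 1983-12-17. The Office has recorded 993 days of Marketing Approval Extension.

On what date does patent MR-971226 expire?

December 8, 2005

(a) grant + 13 years → 17 December 1996.
(b) filing + 21 years → 21 March 2003.
Later of the two: 21 March 2003.
Marketing Approval Extension: +993 days → 8 December 2005.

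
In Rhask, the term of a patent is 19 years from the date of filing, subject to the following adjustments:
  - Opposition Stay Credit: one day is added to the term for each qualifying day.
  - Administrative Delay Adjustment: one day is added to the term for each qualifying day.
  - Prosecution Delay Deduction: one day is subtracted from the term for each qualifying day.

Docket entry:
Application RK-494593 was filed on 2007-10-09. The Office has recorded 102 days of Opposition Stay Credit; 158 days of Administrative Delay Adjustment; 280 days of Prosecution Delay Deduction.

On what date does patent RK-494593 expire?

Base term: filing date + 19 years → 9 October 2026.
Opposition Stay Credit: +102 days → 19 January 2027.
Administrative Delay Adjustment: +158 days → 26 June 2027.
Prosecution Delay Deduction: −280 days → 19 September 2026.

2026-09-19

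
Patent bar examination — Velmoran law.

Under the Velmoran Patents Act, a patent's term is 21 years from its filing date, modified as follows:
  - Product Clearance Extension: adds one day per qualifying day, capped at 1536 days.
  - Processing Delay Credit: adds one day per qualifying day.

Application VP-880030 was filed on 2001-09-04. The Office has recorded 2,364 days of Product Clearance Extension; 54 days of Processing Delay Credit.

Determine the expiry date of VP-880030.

Base term: filing date + 21 years → 4 September 2022.
Product Clearance Extension: 2364 days claimed exceeds the 1536-day cap, so +1536 days → 18 November 2026.
Processing Delay Credit: +54 days → 11 January 2027.

January 11, 2027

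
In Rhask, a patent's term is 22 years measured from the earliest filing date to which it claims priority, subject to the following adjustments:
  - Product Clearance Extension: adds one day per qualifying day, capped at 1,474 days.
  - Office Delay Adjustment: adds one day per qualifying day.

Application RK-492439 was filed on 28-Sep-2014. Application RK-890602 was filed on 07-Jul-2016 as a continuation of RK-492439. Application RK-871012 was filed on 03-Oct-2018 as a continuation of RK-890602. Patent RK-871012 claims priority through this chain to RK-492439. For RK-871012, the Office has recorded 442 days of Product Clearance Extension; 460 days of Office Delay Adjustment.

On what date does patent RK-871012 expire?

2039-03-19

Earliest priority filing: 28 September 2014.
Base term: 28 September 2014 + 22 years → 28 September 2036.
Product Clearance Extension: 442 days (within the 1474-day cap) → +442 days → 14 December 2037.
Office Delay Adjustment: +460 days → 19 March 2039.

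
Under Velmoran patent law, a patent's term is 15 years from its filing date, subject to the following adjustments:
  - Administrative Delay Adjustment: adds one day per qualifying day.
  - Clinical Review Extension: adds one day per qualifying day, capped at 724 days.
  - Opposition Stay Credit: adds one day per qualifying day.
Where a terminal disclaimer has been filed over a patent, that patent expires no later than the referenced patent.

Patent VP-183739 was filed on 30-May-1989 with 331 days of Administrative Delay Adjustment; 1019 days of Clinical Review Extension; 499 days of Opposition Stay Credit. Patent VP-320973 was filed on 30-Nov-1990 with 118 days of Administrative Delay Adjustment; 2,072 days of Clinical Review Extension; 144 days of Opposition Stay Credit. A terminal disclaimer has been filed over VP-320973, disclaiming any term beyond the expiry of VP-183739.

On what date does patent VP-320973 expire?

August 12, 2008

Natural term of VP-320973:
  Base: filing + 15 years → 30 November 2005.
  Administrative Delay Adjustment: +118 days → 28 March 2006.
  Clinical Review Extension: 2072 days claimed exceeds the 724-day cap, so +724 days → 21 March 2008.
  Opposition Stay Credit: +144 days → 12 August 2008.
Expiry of referenced patent VP-183739:
  Base: filing + 15 years → 30 May 2004.
  Administrative Delay Adjustment: +331 days → 26 April 2005.
  Clinical Review Extension: 1019 days claimed exceeds the 724-day cap, so +724 days → 20 April 2007.
  Opposition Stay Credit: +499 days → 31 August 2008.
Terminal disclaimer: VP-320973 expires on the earlier of 12 August 2008 and 31 August 2008.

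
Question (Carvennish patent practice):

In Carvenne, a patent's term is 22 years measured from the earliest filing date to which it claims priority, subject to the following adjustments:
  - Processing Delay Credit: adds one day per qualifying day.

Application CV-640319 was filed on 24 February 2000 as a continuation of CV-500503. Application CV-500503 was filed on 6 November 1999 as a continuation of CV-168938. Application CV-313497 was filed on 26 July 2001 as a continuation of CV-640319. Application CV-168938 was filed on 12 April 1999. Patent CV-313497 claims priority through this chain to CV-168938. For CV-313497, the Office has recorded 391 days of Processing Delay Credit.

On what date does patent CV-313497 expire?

Earliest priority filing: 12 April 1999.
Base term: 12 April 1999 + 22 years → 12 April 2021.
Processing Delay Credit: +391 days → 8 May 2022.

2022-05-08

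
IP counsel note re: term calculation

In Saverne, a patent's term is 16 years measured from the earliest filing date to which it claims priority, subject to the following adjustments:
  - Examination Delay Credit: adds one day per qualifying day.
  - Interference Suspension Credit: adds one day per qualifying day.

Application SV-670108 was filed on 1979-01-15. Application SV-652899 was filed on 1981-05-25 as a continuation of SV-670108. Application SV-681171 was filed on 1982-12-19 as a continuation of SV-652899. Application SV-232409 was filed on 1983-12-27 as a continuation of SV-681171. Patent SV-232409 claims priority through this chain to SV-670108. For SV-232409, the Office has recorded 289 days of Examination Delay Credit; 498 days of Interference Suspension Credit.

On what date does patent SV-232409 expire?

1997-03-12

Earliest priority filing: 15 January 1979.
Base term: 15 January 1979 + 16 years → 15 January 1995.
Examination Delay Credit: +289 days → 31 October 1995.
Interference Suspension Credit: +498 days → 12 March 1997.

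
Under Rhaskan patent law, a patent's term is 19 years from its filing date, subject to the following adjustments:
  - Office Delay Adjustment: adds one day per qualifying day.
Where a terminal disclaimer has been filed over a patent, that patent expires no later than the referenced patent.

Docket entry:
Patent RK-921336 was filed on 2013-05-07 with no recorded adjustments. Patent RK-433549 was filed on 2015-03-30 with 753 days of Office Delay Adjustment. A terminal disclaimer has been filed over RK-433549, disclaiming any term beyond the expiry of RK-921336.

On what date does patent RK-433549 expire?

Natural term of RK-433549:
  Base: filing + 19 years → 30 March 2034.
  Office Delay Adjustment: +753 days → 21 April 2036.
Expiry of referenced patent RK-921336:
  Base: filing + 19 years → 7 May 2032.
Terminal disclaimer: RK-433549 expires on the earlier of 21 April 2036 and 7 May 2032.

May 7, 2032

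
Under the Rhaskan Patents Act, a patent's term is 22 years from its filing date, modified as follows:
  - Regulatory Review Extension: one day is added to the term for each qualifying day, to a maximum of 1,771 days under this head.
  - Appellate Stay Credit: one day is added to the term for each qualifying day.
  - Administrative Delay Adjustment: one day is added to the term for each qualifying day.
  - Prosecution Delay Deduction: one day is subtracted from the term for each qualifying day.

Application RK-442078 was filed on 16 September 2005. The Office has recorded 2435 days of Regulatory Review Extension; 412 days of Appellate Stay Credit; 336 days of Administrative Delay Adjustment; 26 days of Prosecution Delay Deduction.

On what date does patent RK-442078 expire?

July 14, 2034

Base term: filing date + 22 years → 16 September 2027.
Regulatory Review Extension: 2435 days claimed exceeds the 1771-day cap, so +1771 days → 22 July 2032.
Appellate Stay Credit: +412 days → 7 September 2033.
Administrative Delay Adjustment: +336 days → 9 August 2034.
Prosecution Delay Deduction: −26 days → 14 July 2034.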